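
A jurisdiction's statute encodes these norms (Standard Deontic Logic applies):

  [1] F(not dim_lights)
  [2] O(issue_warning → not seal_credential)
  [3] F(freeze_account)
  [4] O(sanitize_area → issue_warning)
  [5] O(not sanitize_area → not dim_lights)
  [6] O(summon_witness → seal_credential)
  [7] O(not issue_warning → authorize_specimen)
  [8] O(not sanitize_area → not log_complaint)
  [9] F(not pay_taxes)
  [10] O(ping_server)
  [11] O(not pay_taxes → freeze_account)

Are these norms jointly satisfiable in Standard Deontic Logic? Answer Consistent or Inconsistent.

Premise 11 is O(not pay_taxes → freeze_account), but O(not pay_taxes) is not derivable from the premises, so it does not yield O(freeze_account).
So O(freeze_account) is not derivable, and the apparent clash with O(not freeze_account) does not arise.
A world satisfying every obligation exists (e.g. authorize_specimen=false, dim_lights=true, freeze_account=false, issue_warning=true, log_complaint=false, pay_taxes=true, ping_server=true, sanitize_area=true, seal_credential=false, summon_witness=false); no atom is both obligatory and forbidden, so the set is consistent.

Consistent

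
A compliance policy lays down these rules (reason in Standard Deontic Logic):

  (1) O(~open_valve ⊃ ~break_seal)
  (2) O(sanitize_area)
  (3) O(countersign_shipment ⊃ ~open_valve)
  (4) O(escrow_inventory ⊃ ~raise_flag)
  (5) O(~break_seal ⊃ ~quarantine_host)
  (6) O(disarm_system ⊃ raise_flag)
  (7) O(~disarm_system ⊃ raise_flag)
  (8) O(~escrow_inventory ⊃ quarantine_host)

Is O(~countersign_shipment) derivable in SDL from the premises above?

Yes

By case analysis on disarm_system: premise 6 gives O(disarm_system ⊃ raise_flag) and premise 7 gives O(~disarm_system ⊃ raise_flag), so O(raise_flag) either way.
Premise 4 is O(escrow_inventory ⊃ ~raise_flag); contrapositively O(raise_flag ⊃ ~escrow_inventory). Since O(raise_flag) holds, K gives O(~escrow_inventory).
Applying K to premise 8 (O(~escrow_inventory ⊃ quarantine_host)) and O(~escrow_inventory) yields O(quarantine_host).
Premise 5, O(~break_seal ⊃ ~quarantine_host), contraposes to O(quarantine_host ⊃ break_seal); with O(quarantine_host) we get O(break_seal).
The contrapositive of premise 1 (O(~open_valve ⊃ ~break_seal)) is O(break_seal ⊃ open_valve), and O(break_seal) is already established, so O(open_valve).
The contrapositive of premise 3 (O(countersign_shipment ⊃ ~open_valve)) is O(open_valve ⊃ ~countersign_shipment), and O(open_valve) is already established, so O(~countersign_shipment).
Premise 2 does not contribute to this derivation.
So O(~countersign_shipment) follows.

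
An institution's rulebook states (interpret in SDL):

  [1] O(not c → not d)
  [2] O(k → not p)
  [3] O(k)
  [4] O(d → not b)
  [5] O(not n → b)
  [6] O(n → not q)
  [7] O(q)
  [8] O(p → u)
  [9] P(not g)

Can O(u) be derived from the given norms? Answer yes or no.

No

Premise 8 is O(p → u), but O(p) is not derivable from the premises, so it does not yield O(u).
No other premise forces O(u). An ideal world satisfying every premise can still have u false, so O(u) is not derivable.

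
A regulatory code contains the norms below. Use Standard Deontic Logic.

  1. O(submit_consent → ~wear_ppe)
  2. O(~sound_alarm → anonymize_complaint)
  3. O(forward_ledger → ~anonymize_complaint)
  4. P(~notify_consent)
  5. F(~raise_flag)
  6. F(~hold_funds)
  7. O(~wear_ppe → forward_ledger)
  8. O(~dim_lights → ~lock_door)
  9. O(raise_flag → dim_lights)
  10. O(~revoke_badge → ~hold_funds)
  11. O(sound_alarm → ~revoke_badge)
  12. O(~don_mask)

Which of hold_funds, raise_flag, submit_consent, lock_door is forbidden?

F(~hold_funds) at premise 6 means O(hold_funds).
Premise 10, O(~revoke_badge → ~hold_funds), contraposes to O(hold_funds → revoke_badge); with O(hold_funds) we get O(revoke_badge).
Premise 11 is O(sound_alarm → ~revoke_badge); contrapositively O(revoke_badge → ~sound_alarm). Since O(revoke_badge) holds, K gives O(~sound_alarm).
Premise 2 is O(~sound_alarm → anonymize_complaint); since O(~sound_alarm), deontic closure gives O(anonymize_complaint).
Premise 3 is O(forward_ledger → ~anonymize_complaint); contrapositively O(anonymize_complaint → ~forward_ledger). Since O(anonymize_complaint) holds, K gives O(~forward_ledger).
The contrapositive of premise 7 (O(~wear_ppe → forward_ledger)) is O(~forward_ledger → wear_ppe), and O(~forward_ledger) is already established, so O(wear_ppe).
Premise 1 is O(submit_consent → ~wear_ppe); contrapositively O(wear_ppe → ~submit_consent). Since O(wear_ppe) holds, K gives O(~submit_consent).
So O(~submit_consent) holds, i.e. submit_consent is forbidden. None of the other listed options is forbidden under the premises.

submit_consent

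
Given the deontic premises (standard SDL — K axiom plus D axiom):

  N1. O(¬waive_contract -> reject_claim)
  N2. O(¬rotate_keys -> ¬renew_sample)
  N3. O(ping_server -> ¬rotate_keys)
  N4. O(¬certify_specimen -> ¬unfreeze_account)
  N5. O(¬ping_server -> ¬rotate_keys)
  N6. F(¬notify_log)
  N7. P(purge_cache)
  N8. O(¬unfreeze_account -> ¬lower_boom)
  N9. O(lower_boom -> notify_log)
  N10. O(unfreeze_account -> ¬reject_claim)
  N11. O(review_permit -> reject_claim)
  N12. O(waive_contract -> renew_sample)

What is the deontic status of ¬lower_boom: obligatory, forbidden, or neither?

Obligatory

Premises 3 and 5 are O(ping_server -> ¬rotate_keys) and O(¬ping_server -> ¬rotate_keys); every ideal world satisfies ping_server or ¬ping_server, so in either case ¬rotate_keys holds — hence O(¬rotate_keys).
With premise 2, O(¬rotate_keys -> ¬renew_sample), the K-axiom yields O(¬renew_sample).
Premise 12 is O(waive_contract -> renew_sample); contrapositively O(¬renew_sample -> ¬waive_contract). Since O(¬renew_sample) holds, K gives O(¬waive_contract).
With premise 1, O(¬waive_contract -> reject_claim), the K-axiom yields O(reject_claim).
Premise 10 is O(unfreeze_account -> ¬reject_claim); contrapositively O(reject_claim -> ¬unfreeze_account). Since O(reject_claim) holds, K gives O(¬unfreeze_account).
From O(¬unfreeze_account) and premise 8, O(¬unfreeze_account -> ¬lower_boom), we obtain O(¬lower_boom).
Premises 4, 6, 7, 9, 11 do not contribute to this derivation.
Hence ¬lower_boom is obligatory.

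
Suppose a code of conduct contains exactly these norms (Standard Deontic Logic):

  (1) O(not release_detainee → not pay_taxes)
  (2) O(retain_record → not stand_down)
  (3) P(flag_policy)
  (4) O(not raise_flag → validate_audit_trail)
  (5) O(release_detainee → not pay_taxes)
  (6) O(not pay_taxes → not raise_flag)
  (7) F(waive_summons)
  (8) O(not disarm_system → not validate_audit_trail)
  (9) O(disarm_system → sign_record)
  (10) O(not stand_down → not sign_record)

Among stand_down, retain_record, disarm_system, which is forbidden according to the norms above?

retain_record

By case analysis on not release_detainee: premise 1 gives O(not release_detainee → not pay_taxes) and premise 5 gives O(release_detainee → not pay_taxes), so O(not pay_taxes) either way.
From O(not pay_taxes) and premise 6, O(not pay_taxes → not raise_flag), we obtain O(not raise_flag).
From O(not raise_flag) and premise 4, O(not raise_flag → validate_audit_trail), we obtain O(validate_audit_trail).
Premise 8, O(not disarm_system → not validate_audit_trail), contraposes to O(validate_audit_trail → disarm_system); with O(validate_audit_trail) we get O(disarm_system).
Applying K to premise 9 (O(disarm_system → sign_record)) and O(disarm_system) yields O(sign_record).
The contrapositive of premise 10 (O(not stand_down → not sign_record)) is O(sign_record → stand_down), and O(sign_record) is already established, so O(stand_down).
Premise 2, O(retain_record → not stand_down), contraposes to O(stand_down → not retain_record); with O(stand_down) we get O(not retain_record).
So O(not retain_record) holds, i.e. retain_record is forbidden. None of the other listed options is forbidden under the premises.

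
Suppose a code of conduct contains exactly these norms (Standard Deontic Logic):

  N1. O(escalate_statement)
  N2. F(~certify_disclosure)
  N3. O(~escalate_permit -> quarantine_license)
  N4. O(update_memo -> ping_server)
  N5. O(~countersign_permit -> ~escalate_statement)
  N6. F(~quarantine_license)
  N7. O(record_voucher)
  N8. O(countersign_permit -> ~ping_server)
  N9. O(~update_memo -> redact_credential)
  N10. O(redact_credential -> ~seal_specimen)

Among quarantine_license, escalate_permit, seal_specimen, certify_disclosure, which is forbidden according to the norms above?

Premise 1 gives O(escalate_statement).
Premise 5 is O(~countersign_permit -> ~escalate_statement); contrapositively O(escalate_statement -> countersign_permit). Since O(escalate_statement) holds, K gives O(countersign_permit).
Applying K to premise 8 (O(countersign_permit -> ~ping_server)) and O(countersign_permit) yields O(~ping_server).
Premise 4, O(update_memo -> ping_server), contraposes to O(~ping_server -> ~update_memo); with O(~ping_server) we get O(~update_memo).
From O(~update_memo) and premise 9, O(~update_memo -> redact_credential), we obtain O(redact_credential).
Premise 10 is O(redact_credential -> ~seal_specimen); since O(redact_credential), deontic closure gives O(~seal_specimen).
So O(~seal_specimen) holds, i.e. seal_specimen is forbidden. None of the other listed options is forbidden under the premises.

seal_specimen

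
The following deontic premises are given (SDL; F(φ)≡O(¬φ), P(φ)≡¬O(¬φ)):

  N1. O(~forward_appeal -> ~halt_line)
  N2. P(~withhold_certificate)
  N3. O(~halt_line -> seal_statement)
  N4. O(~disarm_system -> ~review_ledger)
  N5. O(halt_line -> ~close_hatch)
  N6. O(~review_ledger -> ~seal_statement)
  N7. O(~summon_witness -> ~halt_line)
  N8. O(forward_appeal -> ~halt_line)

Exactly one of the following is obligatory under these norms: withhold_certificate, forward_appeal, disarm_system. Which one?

disarm_system

Premises 8 and 1 cover both cases: O(forward_appeal -> ~halt_line) and O(~forward_appeal -> ~halt_line). Since forward_appeal ∨ ~forward_appeal is a tautology, O(~halt_line) follows.
From O(~halt_line) and premise 3, O(~halt_line -> seal_statement), we obtain O(seal_statement).
Premise 6, O(~review_ledger -> ~seal_statement), contraposes to O(seal_statement -> review_ledger); with O(seal_statement) we get O(review_ledger).
Premise 4 is O(~disarm_system -> ~review_ledger); contrapositively O(review_ledger -> disarm_system). Since O(review_ledger) holds, K gives O(disarm_system).
So O(disarm_system) holds — disarm_system is obligatory. None of the other listed options is made obligatory by any chain of premises.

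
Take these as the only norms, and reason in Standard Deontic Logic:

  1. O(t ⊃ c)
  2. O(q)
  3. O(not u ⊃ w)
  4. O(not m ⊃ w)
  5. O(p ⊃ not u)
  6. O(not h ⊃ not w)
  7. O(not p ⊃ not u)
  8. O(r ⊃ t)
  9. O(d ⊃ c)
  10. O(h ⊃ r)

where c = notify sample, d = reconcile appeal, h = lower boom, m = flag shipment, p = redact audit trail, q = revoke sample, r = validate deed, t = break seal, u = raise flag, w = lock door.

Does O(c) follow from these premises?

Yes

Premises 5 and 7 are O(p ⊃ not u) and O(not p ⊃ not u); every ideal world satisfies p or not p, so in either case not u holds — hence O(not u).
With premise 3, O(not u ⊃ w), the K-axiom yields O(w).
Premise 6, O(not h ⊃ not w), contraposes to O(w ⊃ h); with O(w) we get O(h).
From O(h) and premise 10, O(h ⊃ r), we obtain O(r).
Premise 8 is O(r ⊃ t); since O(r), deontic closure gives O(t).
From O(t) and premise 1, O(t ⊃ c), we obtain O(c).
Premises 2, 4, 9 do not contribute to this derivation.
So O(c) follows.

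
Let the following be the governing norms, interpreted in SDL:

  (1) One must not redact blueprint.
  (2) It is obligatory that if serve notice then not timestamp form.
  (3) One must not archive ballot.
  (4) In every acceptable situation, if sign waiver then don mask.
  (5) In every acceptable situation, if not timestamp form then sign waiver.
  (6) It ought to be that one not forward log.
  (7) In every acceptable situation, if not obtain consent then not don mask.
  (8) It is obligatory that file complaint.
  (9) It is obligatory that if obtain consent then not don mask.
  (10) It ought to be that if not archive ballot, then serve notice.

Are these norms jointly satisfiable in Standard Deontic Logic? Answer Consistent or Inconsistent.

Premises 9 and 7 cover both cases: O(obtain_consent → ¬don_mask) and O(¬obtain_consent → ¬don_mask). Since obtain_consent ∨ ¬obtain_consent is a tautology, O(¬don_mask) follows.
Premise 4 is O(sign_waiver → don_mask); contrapositively O(¬don_mask → ¬sign_waiver). Since O(¬don_mask) holds, K gives O(¬sign_waiver).
The contrapositive of premise 5 (O(¬timestamp_form → sign_waiver)) is O(¬sign_waiver → timestamp_form), and O(¬sign_waiver) is already established, so O(timestamp_form).
Premise 2 is O(serve_notice → ¬timestamp_form); contrapositively O(timestamp_form → ¬serve_notice). Since O(timestamp_form) holds, K gives O(¬serve_notice).
Premise 10 is O(¬archive_ballot → serve_notice); contrapositively O(¬serve_notice → archive_ballot). Since O(¬serve_notice) holds, K gives O(archive_ballot).
Yet premise 3 is F(archive_ballot), i.e. O(¬archive_ballot).
We now have both O(archive_ballot) and O(¬archive_ballot) — archive_ballot is simultaneously obligatory and forbidden, violating the D-axiom.

Inconsistent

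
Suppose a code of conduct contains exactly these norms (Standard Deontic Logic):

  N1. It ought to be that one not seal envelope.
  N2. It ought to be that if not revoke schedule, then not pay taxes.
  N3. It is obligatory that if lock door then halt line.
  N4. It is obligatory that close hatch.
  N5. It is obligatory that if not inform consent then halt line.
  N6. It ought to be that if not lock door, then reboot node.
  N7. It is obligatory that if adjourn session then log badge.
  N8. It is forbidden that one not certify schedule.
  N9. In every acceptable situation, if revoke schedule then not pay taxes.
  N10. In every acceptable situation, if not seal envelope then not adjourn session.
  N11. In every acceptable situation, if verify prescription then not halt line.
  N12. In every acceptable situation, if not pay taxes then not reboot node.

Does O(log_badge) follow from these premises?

Premise 7 is O(adjourn_session → log_badge), but O(adjourn_session) is not derivable from the premises, so it does not yield O(log_badge).
No other premise forces O(log_badge). An ideal world satisfying every premise can still have log_badge false, so O(log_badge) is not derivable.

No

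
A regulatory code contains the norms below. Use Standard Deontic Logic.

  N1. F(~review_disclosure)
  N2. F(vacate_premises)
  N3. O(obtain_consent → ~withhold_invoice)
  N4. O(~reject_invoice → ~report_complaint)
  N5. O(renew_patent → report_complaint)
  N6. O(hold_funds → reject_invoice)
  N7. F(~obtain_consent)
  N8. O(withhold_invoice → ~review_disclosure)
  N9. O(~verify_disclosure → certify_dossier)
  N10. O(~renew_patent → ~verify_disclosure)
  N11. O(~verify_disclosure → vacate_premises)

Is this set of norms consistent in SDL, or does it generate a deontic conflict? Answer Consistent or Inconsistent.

Consistent

Premise 8 is O(withhold_invoice → ~review_disclosure), but O(withhold_invoice) is not derivable from the premises, so it does not yield O(~review_disclosure).
So O(~review_disclosure) is not derivable, and the apparent clash with O(review_disclosure) does not arise.
A world satisfying every obligation exists (e.g. certify_dossier=false, hold_funds=false, obtain_consent=true, reject_invoice=true, renew_patent=true, report_complaint=true, review_disclosure=true, vacate_premises=false, verify_disclosure=true, withhold_invoice=false); no atom is both obligatory and forbidden, so the set is consistent.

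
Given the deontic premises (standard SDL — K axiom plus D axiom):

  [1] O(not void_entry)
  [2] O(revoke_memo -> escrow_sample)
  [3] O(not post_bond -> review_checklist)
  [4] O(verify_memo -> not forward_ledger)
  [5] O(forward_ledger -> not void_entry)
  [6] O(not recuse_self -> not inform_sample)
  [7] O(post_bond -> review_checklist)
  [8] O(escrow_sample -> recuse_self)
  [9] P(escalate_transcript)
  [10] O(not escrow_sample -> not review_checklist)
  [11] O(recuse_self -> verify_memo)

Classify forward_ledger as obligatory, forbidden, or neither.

Premises 3 and 7 cover both cases: O(not post_bond -> review_checklist) and O(post_bond -> review_checklist). Since not post_bond ∨ post_bond is a tautology, O(review_checklist) follows.
The contrapositive of premise 10 (O(not escrow_sample -> not review_checklist)) is O(review_checklist -> escrow_sample), and O(review_checklist) is already established, so O(escrow_sample).
From O(escrow_sample) and premise 8, O(escrow_sample -> recuse_self), we obtain O(recuse_self).
From O(recuse_self) and premise 11, O(recuse_self -> verify_memo), we obtain O(verify_memo).
With premise 4, O(verify_memo -> not forward_ledger), the K-axiom yields O(not forward_ledger).
Premises 1, 2, 5, 6, 9 do not contribute to this derivation.
Thus O(not forward_ledger), which is F(forward_ledger): forward_ledger is forbidden.

Forbidden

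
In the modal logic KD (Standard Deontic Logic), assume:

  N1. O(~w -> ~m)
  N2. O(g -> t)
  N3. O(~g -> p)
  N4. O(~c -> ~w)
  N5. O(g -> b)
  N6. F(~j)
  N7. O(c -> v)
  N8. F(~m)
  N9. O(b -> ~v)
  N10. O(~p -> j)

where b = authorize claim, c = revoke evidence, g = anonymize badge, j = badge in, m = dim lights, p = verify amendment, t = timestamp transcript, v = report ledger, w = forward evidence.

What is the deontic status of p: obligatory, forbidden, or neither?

Premise 8, F(~m), is equivalent to O(m).
The contrapositive of premise 1 (O(~w -> ~m)) is O(m -> w), and O(m) is already established, so O(w).
Premise 4 is O(~c -> ~w); contrapositively O(w -> c). Since O(w) holds, K gives O(c).
With premise 7, O(c -> v), the K-axiom yields O(v).
The contrapositive of premise 9 (O(b -> ~v)) is O(v -> ~b), and O(v) is already established, so O(~b).
Premise 5 is O(g -> b); contrapositively O(~b -> ~g). Since O(~b) holds, K gives O(~g).
From O(~g) and premise 3, O(~g -> p), we obtain O(p).
Premises 2, 6, 10 do not contribute to this derivation.
Hence p is obligatory.

Obligatory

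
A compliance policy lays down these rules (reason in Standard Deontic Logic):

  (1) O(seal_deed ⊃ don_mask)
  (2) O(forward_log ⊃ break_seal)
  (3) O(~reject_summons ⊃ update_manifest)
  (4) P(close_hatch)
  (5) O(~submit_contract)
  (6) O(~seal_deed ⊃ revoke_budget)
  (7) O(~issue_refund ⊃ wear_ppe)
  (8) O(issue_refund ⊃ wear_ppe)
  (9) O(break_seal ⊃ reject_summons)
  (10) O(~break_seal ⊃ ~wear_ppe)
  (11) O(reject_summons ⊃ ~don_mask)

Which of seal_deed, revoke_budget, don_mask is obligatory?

Premises 7 and 8 are O(~issue_refund ⊃ wear_ppe) and O(issue_refund ⊃ wear_ppe); every ideal world satisfies ~issue_refund or issue_refund, so in either case wear_ppe holds — hence O(wear_ppe).
Premise 10, O(~break_seal ⊃ ~wear_ppe), contraposes to O(wear_ppe ⊃ break_seal); with O(wear_ppe) we get O(break_seal).
Applying K to premise 9 (O(break_seal ⊃ reject_summons)) and O(break_seal) yields O(reject_summons).
Premise 11 is O(reject_summons ⊃ ~don_mask); since O(reject_summons), deontic closure gives O(~don_mask).
Premise 1 is O(seal_deed ⊃ don_mask); contrapositively O(~don_mask ⊃ ~seal_deed). Since O(~don_mask) holds, K gives O(~seal_deed).
With premise 6, O(~seal_deed ⊃ revoke_budget), the K-axiom yields O(revoke_budget).
So O(revoke_budget) holds — revoke_budget is obligatory. None of the other listed options is made obligatory by any chain of premises.

revoke_budget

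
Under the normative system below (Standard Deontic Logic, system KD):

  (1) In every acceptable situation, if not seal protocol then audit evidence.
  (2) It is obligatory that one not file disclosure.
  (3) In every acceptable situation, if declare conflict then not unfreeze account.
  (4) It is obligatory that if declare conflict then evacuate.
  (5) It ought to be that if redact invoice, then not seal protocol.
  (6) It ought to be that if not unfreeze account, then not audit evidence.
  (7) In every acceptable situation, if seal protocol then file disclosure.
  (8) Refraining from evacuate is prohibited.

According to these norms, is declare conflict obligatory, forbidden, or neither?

From premise 2 we have O(¬file_disclosure).
The contrapositive of premise 7 (O(seal_protocol → file_disclosure)) is O(¬file_disclosure → ¬seal_protocol), and O(¬file_disclosure) is already established, so O(¬seal_protocol).
Applying K to premise 1 (O(¬seal_protocol → audit_evidence)) and O(¬seal_protocol) yields O(audit_evidence).
Premise 6 is O(¬unfreeze_account → ¬audit_evidence); contrapositively O(audit_evidence → unfreeze_account). Since O(audit_evidence) holds, K gives O(unfreeze_account).
The contrapositive of premise 3 (O(declare_conflict → ¬unfreeze_account)) is O(unfreeze_account → ¬declare_conflict), and O(unfreeze_account) is already established, so O(¬declare_conflict).
Premises 4, 5, 8 do not contribute to this derivation.
Thus O(¬declare_conflict), which is F(declare_conflict): declare_conflict is forbidden.

Forbidden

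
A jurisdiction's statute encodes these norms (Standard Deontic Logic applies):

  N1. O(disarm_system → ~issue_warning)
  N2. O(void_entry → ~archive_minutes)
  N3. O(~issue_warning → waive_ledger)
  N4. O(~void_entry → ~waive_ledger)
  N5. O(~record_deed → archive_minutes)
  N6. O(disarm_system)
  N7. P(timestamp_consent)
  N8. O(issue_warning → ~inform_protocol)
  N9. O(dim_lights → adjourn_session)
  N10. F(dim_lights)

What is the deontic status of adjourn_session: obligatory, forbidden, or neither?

Neither

Premise 9 is O(dim_lights → adjourn_session), but O(dim_lights) is not derivable from the premises, so it does not yield O(adjourn_session).
No premise or chain of K-axiom applications forces O(adjourn_session), and none forces O(~adjourn_session). So adjourn_session is neither obligatory nor forbidden under these norms.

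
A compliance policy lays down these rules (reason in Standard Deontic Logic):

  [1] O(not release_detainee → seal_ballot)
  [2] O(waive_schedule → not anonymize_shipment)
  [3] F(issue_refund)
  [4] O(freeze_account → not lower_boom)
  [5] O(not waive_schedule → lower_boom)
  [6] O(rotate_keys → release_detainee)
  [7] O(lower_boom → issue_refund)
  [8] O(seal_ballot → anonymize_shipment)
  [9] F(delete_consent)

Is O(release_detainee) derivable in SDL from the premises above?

Yes

Premise 3, F(issue_refund), is equivalent to O(not issue_refund).
Premise 7, O(lower_boom → issue_refund), contraposes to O(not issue_refund → not lower_boom); with O(not issue_refund) we get O(not lower_boom).
The contrapositive of premise 5 (O(not waive_schedule → lower_boom)) is O(not lower_boom → waive_schedule), and O(not lower_boom) is already established, so O(waive_schedule).
With premise 2, O(waive_schedule → not anonymize_shipment), the K-axiom yields O(not anonymize_shipment).
The contrapositive of premise 8 (O(seal_ballot → anonymize_shipment)) is O(not anonymize_shipment → not seal_ballot), and O(not anonymize_shipment) is already established, so O(not seal_ballot).
Premise 1, O(not release_detainee → seal_ballot), contraposes to O(not seal_ballot → release_detainee); with O(not seal_ballot) we get O(release_detainee).
Premises 4, 6, 9 do not contribute to this derivation.
So O(release_detainee) follows.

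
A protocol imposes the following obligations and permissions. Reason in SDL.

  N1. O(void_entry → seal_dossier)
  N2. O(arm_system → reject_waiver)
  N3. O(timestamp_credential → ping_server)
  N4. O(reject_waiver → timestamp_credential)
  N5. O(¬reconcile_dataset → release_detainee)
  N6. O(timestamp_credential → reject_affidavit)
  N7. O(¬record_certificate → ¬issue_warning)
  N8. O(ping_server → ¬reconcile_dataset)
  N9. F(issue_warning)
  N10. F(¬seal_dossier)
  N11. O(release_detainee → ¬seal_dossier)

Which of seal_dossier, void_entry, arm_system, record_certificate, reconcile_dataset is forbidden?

arm_system

Premise 10, F(¬seal_dossier), is equivalent to O(seal_dossier).
Premise 11, O(release_detainee → ¬seal_dossier), contraposes to O(seal_dossier → ¬release_detainee); with O(seal_dossier) we get O(¬release_detainee).
Premise 5 is O(¬reconcile_dataset → release_detainee); contrapositively O(¬release_detainee → reconcile_dataset). Since O(¬release_detainee) holds, K gives O(reconcile_dataset).
Premise 8, O(ping_server → ¬reconcile_dataset), contraposes to O(reconcile_dataset → ¬ping_server); with O(reconcile_dataset) we get O(¬ping_server).
The contrapositive of premise 3 (O(timestamp_credential → ping_server)) is O(¬ping_server → ¬timestamp_credential), and O(¬ping_server) is already established, so O(¬timestamp_credential).
Premise 4 is O(reject_waiver → timestamp_credential); contrapositively O(¬timestamp_credential → ¬reject_waiver). Since O(¬timestamp_credential) holds, K gives O(¬reject_waiver).
Premise 2 is O(arm_system → reject_waiver); contrapositively O(¬reject_waiver → ¬arm_system). Since O(¬reject_waiver) holds, K gives O(¬arm_system).
So O(¬arm_system) holds, i.e. arm_system is forbidden. None of the other listed options is forbidden under the premises.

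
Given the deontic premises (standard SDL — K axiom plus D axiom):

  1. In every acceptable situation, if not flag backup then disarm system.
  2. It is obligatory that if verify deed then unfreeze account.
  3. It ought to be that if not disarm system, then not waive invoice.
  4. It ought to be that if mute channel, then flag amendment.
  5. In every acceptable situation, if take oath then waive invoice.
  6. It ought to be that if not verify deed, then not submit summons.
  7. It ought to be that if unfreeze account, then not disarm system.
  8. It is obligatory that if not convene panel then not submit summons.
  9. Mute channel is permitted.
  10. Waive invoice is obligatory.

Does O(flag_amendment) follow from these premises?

Premise 4 is O(mute_channel → flag_amendment), but O(mute_channel) is not derivable from the premises (the permission P(mute_channel) asserts only ¬O(¬mute_channel), not O(mute_channel)), so it does not yield O(flag_amendment).
No other premise forces O(flag_amendment). An ideal world satisfying every premise can still have flag_amendment false, so O(flag_amendment) is not derivable.

No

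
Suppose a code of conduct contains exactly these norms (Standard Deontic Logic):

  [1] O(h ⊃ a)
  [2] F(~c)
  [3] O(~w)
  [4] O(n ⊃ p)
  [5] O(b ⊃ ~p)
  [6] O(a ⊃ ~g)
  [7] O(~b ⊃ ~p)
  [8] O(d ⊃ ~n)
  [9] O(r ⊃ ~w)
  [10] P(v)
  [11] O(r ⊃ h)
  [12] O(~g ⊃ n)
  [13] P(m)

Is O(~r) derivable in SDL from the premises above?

Yes

By case analysis on b: premise 5 gives O(b ⊃ ~p) and premise 7 gives O(~b ⊃ ~p), so O(~p) either way.
The contrapositive of premise 4 (O(n ⊃ p)) is O(~p ⊃ ~n), and O(~p) is already established, so O(~n).
Premise 12, O(~g ⊃ n), contraposes to O(~n ⊃ g); with O(~n) we get O(g).
Premise 6, O(a ⊃ ~g), contraposes to O(g ⊃ ~a); with O(g) we get O(~a).
Premise 1, O(h ⊃ a), contraposes to O(~a ⊃ ~h); with O(~a) we get O(~h).
The contrapositive of premise 11 (O(r ⊃ h)) is O(~h ⊃ ~r), and O(~h) is already established, so O(~r).
Premises 2, 3, 8, 9, 10, 13 do not contribute to this derivation.
So O(~r) follows.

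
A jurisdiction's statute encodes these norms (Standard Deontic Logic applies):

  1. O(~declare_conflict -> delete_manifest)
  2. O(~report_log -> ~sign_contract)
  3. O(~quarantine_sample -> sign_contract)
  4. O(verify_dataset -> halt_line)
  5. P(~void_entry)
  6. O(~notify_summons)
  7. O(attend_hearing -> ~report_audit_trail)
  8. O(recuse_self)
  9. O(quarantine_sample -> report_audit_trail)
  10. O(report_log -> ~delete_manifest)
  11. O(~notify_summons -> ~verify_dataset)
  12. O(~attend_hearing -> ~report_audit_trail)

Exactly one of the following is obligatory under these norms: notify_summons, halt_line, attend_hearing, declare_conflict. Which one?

Premises 7 and 12 are O(attend_hearing -> ~report_audit_trail) and O(~attend_hearing -> ~report_audit_trail); every ideal world satisfies attend_hearing or ~attend_hearing, so in either case ~report_audit_trail holds — hence O(~report_audit_trail).
Premise 9 is O(quarantine_sample -> report_audit_trail); contrapositively O(~report_audit_trail -> ~quarantine_sample). Since O(~report_audit_trail) holds, K gives O(~quarantine_sample).
With premise 3, O(~quarantine_sample -> sign_contract), the K-axiom yields O(sign_contract).
The contrapositive of premise 2 (O(~report_log -> ~sign_contract)) is O(sign_contract -> report_log), and O(sign_contract) is already established, so O(report_log).
With premise 10, O(report_log -> ~delete_manifest), the K-axiom yields O(~delete_manifest).
Premise 1, O(~declare_conflict -> delete_manifest), contraposes to O(~delete_manifest -> declare_conflict); with O(~delete_manifest) we get O(declare_conflict).
So O(declare_conflict) holds — declare_conflict is obligatory. None of the other listed options is made obligatory by any chain of premises.

declare_conflict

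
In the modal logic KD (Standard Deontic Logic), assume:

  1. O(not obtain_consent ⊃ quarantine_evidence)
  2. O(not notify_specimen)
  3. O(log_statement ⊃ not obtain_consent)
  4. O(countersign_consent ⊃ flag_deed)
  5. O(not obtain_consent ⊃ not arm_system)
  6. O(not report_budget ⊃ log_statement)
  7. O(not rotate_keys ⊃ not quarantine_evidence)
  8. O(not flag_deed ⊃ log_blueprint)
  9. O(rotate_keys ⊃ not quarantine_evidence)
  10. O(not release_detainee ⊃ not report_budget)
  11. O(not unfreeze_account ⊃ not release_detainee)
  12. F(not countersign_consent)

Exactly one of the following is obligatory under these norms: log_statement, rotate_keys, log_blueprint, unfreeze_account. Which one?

unfreeze_account

Premises 7 and 9 are O(not rotate_keys ⊃ not quarantine_evidence) and O(rotate_keys ⊃ not quarantine_evidence); every ideal world satisfies not rotate_keys or rotate_keys, so in either case not quarantine_evidence holds — hence O(not quarantine_evidence).
Premise 1, O(not obtain_consent ⊃ quarantine_evidence), contraposes to O(not quarantine_evidence ⊃ obtain_consent); with O(not quarantine_evidence) we get O(obtain_consent).
Premise 3, O(log_statement ⊃ not obtain_consent), contraposes to O(obtain_consent ⊃ not log_statement); with O(obtain_consent) we get O(not log_statement).
Premise 6, O(not report_budget ⊃ log_statement), contraposes to O(not log_statement ⊃ report_budget); with O(not log_statement) we get O(report_budget).
Premise 10 is O(not release_detainee ⊃ not report_budget); contrapositively O(report_budget ⊃ release_detainee). Since O(report_budget) holds, K gives O(release_detainee).
Premise 11 is O(not unfreeze_account ⊃ not release_detainee); contrapositively O(release_detainee ⊃ unfreeze_account). Since O(release_detainee) holds, K gives O(unfreeze_account).
So O(unfreeze_account) holds — unfreeze_account is obligatory. None of the other listed options is made obligatory by any chain of premises.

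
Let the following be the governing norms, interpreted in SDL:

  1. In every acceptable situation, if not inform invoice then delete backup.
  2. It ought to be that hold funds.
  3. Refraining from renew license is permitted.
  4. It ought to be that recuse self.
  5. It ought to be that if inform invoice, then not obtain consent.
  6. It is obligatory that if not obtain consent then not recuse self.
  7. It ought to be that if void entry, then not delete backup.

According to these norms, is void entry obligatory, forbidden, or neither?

Forbidden

Premise 4 states O(recuse_self) outright.
Premise 6, O(¬obtain_consent → ¬recuse_self), contraposes to O(recuse_self → obtain_consent); with O(recuse_self) we get O(obtain_consent).
The contrapositive of premise 5 (O(inform_invoice → ¬obtain_consent)) is O(obtain_consent → ¬inform_invoice), and O(obtain_consent) is already established, so O(¬inform_invoice).
Applying K to premise 1 (O(¬inform_invoice → delete_backup)) and O(¬inform_invoice) yields O(delete_backup).
Premise 7, O(void_entry → ¬delete_backup), contraposes to O(delete_backup → ¬void_entry); with O(delete_backup) we get O(¬void_entry).
Premises 2, 3 do not contribute to this derivation.
Thus O(¬void_entry), which is F(void_entry): void_entry is forbidden.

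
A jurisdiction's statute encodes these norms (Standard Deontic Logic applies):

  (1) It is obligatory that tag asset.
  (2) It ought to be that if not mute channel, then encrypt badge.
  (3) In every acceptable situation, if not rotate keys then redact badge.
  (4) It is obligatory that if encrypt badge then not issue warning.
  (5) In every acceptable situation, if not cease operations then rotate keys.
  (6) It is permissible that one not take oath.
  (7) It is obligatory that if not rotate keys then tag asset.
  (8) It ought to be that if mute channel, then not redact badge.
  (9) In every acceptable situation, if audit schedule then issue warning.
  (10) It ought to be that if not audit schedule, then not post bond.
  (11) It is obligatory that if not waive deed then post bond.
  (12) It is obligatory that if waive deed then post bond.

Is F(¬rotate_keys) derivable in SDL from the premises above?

Premises 11 and 12 cover both cases: O(¬waive_deed → post_bond) and O(waive_deed → post_bond). Since ¬waive_deed ∨ waive_deed is a tautology, O(post_bond) follows.
The contrapositive of premise 10 (O(¬audit_schedule → ¬post_bond)) is O(post_bond → audit_schedule), and O(post_bond) is already established, so O(audit_schedule).
Premise 9 is O(audit_schedule → issue_warning); since O(audit_schedule), deontic closure gives O(issue_warning).
The contrapositive of premise 4 (O(encrypt_badge → ¬issue_warning)) is O(issue_warning → ¬encrypt_badge), and O(issue_warning) is already established, so O(¬encrypt_badge).
Premise 2 is O(¬mute_channel → encrypt_badge); contrapositively O(¬encrypt_badge → mute_channel). Since O(¬encrypt_badge) holds, K gives O(mute_channel).
Premise 8 is O(mute_channel → ¬redact_badge); since O(mute_channel), deontic closure gives O(¬redact_badge).
The contrapositive of premise 3 (O(¬rotate_keys → redact_badge)) is O(¬redact_badge → rotate_keys), and O(¬redact_badge) is already established, so O(rotate_keys).
Premises 1, 5, 6, 7 do not contribute to this derivation.
So O(rotate_keys) holds, i.e. F(¬rotate_keys). The claim follows.

Yes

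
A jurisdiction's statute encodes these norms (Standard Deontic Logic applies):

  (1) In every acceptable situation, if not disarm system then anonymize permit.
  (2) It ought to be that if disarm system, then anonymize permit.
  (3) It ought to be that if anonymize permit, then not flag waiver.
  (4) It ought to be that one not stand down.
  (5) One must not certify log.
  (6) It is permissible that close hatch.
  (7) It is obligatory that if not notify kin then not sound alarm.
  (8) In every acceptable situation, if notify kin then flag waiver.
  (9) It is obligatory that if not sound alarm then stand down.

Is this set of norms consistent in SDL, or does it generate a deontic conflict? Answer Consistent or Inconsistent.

Inconsistent

Premises 2 and 1 cover both cases: O(disarm_system → anonymize_permit) and O(¬disarm_system → anonymize_permit). Since disarm_system ∨ ¬disarm_system is a tautology, O(anonymize_permit) follows.
From O(anonymize_permit) and premise 3, O(anonymize_permit → ¬flag_waiver), we obtain O(¬flag_waiver).
Premise 8, O(notify_kin → flag_waiver), contraposes to O(¬flag_waiver → ¬notify_kin); with O(¬flag_waiver) we get O(¬notify_kin).
With premise 7, O(¬notify_kin → ¬sound_alarm), the K-axiom yields O(¬sound_alarm).
From O(¬sound_alarm) and premise 9, O(¬sound_alarm → stand_down), we obtain O(stand_down).
But premise 4 directly asserts O(¬stand_down).
We now have both O(stand_down) and O(¬stand_down) — stand_down is simultaneously obligatory and forbidden, violating the D-axiom.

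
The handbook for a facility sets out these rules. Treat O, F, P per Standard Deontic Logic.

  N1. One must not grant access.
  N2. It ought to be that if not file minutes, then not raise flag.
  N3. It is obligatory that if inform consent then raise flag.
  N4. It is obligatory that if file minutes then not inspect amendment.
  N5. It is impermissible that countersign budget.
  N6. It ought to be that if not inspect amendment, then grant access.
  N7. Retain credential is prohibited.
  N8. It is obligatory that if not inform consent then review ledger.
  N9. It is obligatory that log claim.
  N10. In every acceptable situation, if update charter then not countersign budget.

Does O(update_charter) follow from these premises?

No

Premise 10 is O(update_charter → ¬countersign_budget); even if O(¬countersign_budget) held, inferring O(update_charter) would be affirming the consequent — invalid.
No other premise forces O(update_charter). An ideal world satisfying every premise can still have update_charter false, so O(update_charter) is not derivable.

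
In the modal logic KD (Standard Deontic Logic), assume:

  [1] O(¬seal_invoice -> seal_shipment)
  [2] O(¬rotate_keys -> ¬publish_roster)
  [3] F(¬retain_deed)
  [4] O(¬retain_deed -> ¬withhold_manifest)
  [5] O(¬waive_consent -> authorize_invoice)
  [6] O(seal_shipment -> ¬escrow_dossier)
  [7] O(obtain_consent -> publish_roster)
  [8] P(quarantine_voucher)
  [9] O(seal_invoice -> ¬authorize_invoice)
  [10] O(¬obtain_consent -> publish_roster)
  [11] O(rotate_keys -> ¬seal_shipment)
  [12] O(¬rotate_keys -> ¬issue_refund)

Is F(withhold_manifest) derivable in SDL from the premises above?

Premise 4 is O(¬retain_deed -> ¬withhold_manifest), but O(¬retain_deed) is not derivable from the premises, so it does not yield O(¬withhold_manifest).
No other premise forces O(¬withhold_manifest). An ideal world satisfying every premise can still have withhold_manifest true, so F(withhold_manifest) is not derivable.

No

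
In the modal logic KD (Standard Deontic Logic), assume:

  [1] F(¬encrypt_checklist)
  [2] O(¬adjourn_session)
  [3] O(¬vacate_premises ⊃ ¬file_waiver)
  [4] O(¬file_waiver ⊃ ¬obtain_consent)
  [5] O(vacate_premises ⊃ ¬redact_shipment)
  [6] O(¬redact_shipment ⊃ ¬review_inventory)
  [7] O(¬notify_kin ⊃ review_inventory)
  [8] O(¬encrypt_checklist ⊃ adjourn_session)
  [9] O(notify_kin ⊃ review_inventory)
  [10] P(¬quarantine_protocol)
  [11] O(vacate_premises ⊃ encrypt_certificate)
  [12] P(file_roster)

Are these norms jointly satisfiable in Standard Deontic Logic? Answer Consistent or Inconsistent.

Consistent

Premise 8 is O(¬encrypt_checklist ⊃ adjourn_session), but O(¬encrypt_checklist) is not derivable from the premises, so it does not yield O(adjourn_session).
So O(adjourn_session) is not derivable, and the apparent clash with O(¬adjourn_session) does not arise.
A world satisfying every obligation exists (e.g. adjourn_session=false, encrypt_certificate=false, encrypt_checklist=true, file_roster=false, file_waiver=false, notify_kin=false, obtain_consent=false, quarantine_protocol=false, redact_shipment=true, review_inventory=true, vacate_premises=false); no atom is both obligatory and forbidden, so the set is consistent.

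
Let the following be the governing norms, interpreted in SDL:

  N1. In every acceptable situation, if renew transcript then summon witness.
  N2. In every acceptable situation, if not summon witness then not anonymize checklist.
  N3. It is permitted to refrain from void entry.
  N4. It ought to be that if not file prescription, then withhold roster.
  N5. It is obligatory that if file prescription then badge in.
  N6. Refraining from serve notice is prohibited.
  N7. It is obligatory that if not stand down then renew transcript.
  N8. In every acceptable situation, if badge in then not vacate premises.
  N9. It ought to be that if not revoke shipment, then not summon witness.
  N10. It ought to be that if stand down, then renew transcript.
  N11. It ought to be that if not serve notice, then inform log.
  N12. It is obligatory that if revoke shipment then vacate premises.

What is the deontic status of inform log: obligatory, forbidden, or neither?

Neither

Premise 11 is O(¬serve_notice → inform_log), but O(¬serve_notice) is not derivable from the premises, so it does not yield O(inform_log).
No premise or chain of K-axiom applications forces O(inform_log), and none forces O(¬inform_log). So inform_log is neither obligatory nor forbidden under these norms.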